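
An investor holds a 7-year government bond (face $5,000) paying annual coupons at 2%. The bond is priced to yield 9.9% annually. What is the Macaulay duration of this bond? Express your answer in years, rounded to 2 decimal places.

6.46 years

Periodic yield y = 0.099. Discount each cash flow and weight by its year:
  t   CF        PV=CF/(1+0.099)^t    t·PV
  1       100.00        90.9918        90.9918
  2       100.00        82.7951       165.5902
  3       100.00        75.3368       226.0103
  4       100.00        68.5503       274.2011
  5       100.00        62.3751       311.8757
  6       100.00        56.7563       340.5376
  7     5,100.00     2,633.8214    18,436.7501
  Σ                  3,070.6268    19,845.9568
Price P = Σ PV = 3,070.6268.
Macaulay duration = Σ(t·PV) / P = 19,845.9568 / 3,070.6268 = 6.46316 years.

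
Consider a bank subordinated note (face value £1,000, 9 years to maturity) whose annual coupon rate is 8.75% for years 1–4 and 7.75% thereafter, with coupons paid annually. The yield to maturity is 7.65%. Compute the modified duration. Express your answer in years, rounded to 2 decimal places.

Periodic yield y = 0.0765. First find Macaulay duration:
  t   CF        PV=CF/(1+0.0765)^t    t·PV
  1        87.50        81.2819        81.2819
  2        87.50        75.5057       151.0115
  3        87.50        70.1400       210.4201
  4        87.50        65.1556       260.6225
  5        77.50        53.6082       268.0412
  6        77.50        49.7986       298.7919
  7        77.50        46.2598       323.8184
  8        77.50        42.9724       343.7791
  9     1,077.50       554.9974     4,994.9769
  Σ                  1,039.7198     6,932.7434
P = 1,039.7198; Macaulay duration = 6,932.7434 / 1,039.7198 = 6.66790 years.
Modified duration = D_Mac / (1 + y) = 6.66790 / 1.0765 = 6.19405 years.

6.19 years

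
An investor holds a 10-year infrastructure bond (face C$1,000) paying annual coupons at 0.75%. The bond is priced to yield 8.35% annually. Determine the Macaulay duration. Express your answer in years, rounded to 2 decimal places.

9.49 years

Periodic yield y = 0.0835. Discount each cash flow and weight by its year:
  t   CF        PV=CF/(1+0.0835)^t    t·PV
  1         7.50         6.9220         6.9220
  2         7.50         6.3886        12.7771
  3         7.50         5.8962        17.6887
  4         7.50         5.4418        21.7674
  5         7.50         5.0225        25.1123
  6         7.50         4.6354        27.8124
  7         7.50         4.2782        29.9472
  8         7.50         3.9485        31.5878
  9         7.50         3.6442        32.7977
  10    1,007.50       451.8101     4,518.1006
  Σ                    497.9874     4,724.5134
Price P = Σ PV = 497.9874.
Macaulay duration = Σ(t·PV) / P = 4,724.5134 / 497.9874 = 9.48721 years.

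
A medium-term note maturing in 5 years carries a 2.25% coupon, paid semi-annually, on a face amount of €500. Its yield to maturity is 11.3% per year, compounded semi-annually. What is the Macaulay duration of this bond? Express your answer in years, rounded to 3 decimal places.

4.685 years

Periodic yield y = 0.0565. Discount each cash flow and weight by its period:
  t   CF        PV=CF/(1+0.0565)^t    t·PV
  1        5.625         5.3242         5.3242
  2        5.625         5.0395        10.0789
  3        5.625         4.7700        14.3099
  4        5.625         4.5149        18.0594
  5        5.625         4.2734        21.3671
  6        5.625         4.0449        24.2693
  7        5.625         3.8286        26.8000
  8        5.625         3.6238        28.9906
  9        5.625         3.4300        30.8702
  10     505.625       291.8324     2,918.3241
  Σ                    330.6816     3,098.3936
Price P = Σ PV = 330.6816.
Macaulay duration = Σ(t·PV) / P = 3,098.3936 / 330.6816 = 9.36972 half-year periods.
In years: 9.36972 / 2 = 4.68486 years.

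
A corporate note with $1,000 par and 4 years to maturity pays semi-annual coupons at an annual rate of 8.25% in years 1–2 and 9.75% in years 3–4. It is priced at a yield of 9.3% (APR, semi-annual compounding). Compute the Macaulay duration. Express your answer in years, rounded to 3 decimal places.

3.471 years

Periodic yield y = 0.0465. Discount each cash flow and weight by its period:
  t   CF        PV=CF/(1+0.0465)^t    t·PV
  1        41.25        39.4171        39.4171
  2        41.25        37.6657        75.3313
  3        41.25        35.9920       107.9761
  4        41.25        34.3928       137.5710
  5        48.75        38.8399       194.1997
  6        48.75        37.1141       222.6847
  7        48.75        35.4650       248.2550
  8     1,048.75       729.0513     5,832.4107
  Σ                    987.9379     6,857.8457
Price P = Σ PV = 987.9379.
Macaulay duration = Σ(t·PV) / P = 6,857.8457 / 987.9379 = 6.94158 half-year periods.
In years: 6.94158 / 2 = 3.47079 years.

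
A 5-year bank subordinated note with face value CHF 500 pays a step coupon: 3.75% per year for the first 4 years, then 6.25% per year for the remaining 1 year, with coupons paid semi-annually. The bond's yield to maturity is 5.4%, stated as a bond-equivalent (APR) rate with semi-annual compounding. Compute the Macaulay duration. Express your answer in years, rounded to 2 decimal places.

4.59 years

Periodic yield y = 0.027. Discount each cash flow and weight by its period:
  t   CF        PV=CF/(1+0.027)^t    t·PV
  1        9.375         9.1285         9.1285
  2        9.375         8.8885        17.7771
  3        9.375         8.6549        25.9646
  4        9.375         8.4273        33.7093
  5        9.375         8.2058        41.0288
  6        9.375         7.9900        47.9402
  7        9.375         7.7800        54.4598
  8        9.375         7.5754        60.6035
  9       15.625        12.2938       110.6442
  10     515.625       395.0295     3,950.2950
  Σ                    473.9738     4,351.5510
Price P = Σ PV = 473.9738.
Macaulay duration = Σ(t·PV) / P = 4,351.5510 / 473.9738 = 9.18100 half-year periods.
In years: 9.18100 / 2 = 4.59050 years.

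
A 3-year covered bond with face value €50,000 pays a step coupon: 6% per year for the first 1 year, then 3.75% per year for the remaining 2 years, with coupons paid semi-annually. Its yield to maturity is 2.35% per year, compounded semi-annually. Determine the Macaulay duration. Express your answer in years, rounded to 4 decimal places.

Periodic yield y = 0.01175. Discount each cash flow and weight by its period:
  t   CF        PV=CF/(1+0.01175)^t    t·PV
  1     1,500.00     1,482.5797     1,482.5797
  2     1,500.00     1,465.3617     2,930.7234
  3       937.50       905.2148     2,715.6443
  4       937.50       894.7020     3,578.8081
  5       937.50       884.3114     4,421.5569
  6    50,937.50    47,489.5821   284,937.4925
  Σ                 53,121.7516   300,066.8049
Price P = Σ PV = 53,121.7516.
Macaulay duration = Σ(t·PV) / P = 300,066.8049 / 53,121.7516 = 5.64866 half-year periods.
In years: 5.64866 / 2 = 2.82433 years.

2.8243 years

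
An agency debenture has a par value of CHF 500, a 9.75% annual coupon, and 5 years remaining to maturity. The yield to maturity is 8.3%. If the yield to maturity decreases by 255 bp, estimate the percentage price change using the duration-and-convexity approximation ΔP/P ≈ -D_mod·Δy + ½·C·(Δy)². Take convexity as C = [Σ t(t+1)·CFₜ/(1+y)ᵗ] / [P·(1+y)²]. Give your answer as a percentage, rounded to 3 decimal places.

With y = 0.083:
  t   CF        PV=CF/(1+0.083)^t    t·PV        t(t+1)·PV
  1        48.75        45.0139        45.0139          90.0277
  2        48.75        41.5640        83.1281         249.3842
  3        48.75        38.3786       115.1358         460.5433
  4        48.75        35.4373       141.7493         708.7463
  5       548.75       368.3259     1,841.6295      11,049.7768
  Σ                    528.7197     2,226.6565      12,558.4783
P = 528.7197; D_Mac = 4.21141 yrs; D_mod = 3.88865 yrs; C = 20.25138.
Duration effect: -3.88865 × (-0.0255) = +0.099161
Convexity effect: 0.5 × 20.25138 × (-0.0255)² = +0.0065842
ΔP/P ≈ +0.099161 + 0.0065842 = +0.105745 = +10.5745%.

+10.574%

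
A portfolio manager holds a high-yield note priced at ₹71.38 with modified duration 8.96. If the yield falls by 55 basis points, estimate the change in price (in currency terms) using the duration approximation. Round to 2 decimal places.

+₹3.52

Duration approximation: ΔP/P ≈ -D_mod · Δy = -8.96 × (-0.0055) = +0.049280.
ΔP ≈ 71.38 × (+0.049280) = +3.5176064.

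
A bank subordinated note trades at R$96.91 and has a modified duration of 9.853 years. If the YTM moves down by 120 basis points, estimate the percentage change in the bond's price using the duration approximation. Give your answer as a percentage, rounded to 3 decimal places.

Duration approximation: ΔP/P ≈ -D_mod · Δy = -9.853 × (-0.012) = +0.118236.
As a percentage: +11.8236%.

+11.824%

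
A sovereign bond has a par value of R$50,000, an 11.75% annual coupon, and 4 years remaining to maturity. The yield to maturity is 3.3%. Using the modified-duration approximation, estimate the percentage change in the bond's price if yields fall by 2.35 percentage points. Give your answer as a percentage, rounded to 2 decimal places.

Periodic yield y = 0.033. Modified duration first:
  t   CF        PV=CF/(1+0.033)^t    t·PV
  1     5,875.00     5,687.3185     5,687.3185
  2     5,875.00     5,505.6326    11,011.2652
  3     5,875.00     5,329.7508    15,989.2525
  4    55,875.00    49,070.0217   196,280.0868
  Σ                 65,592.7236   228,967.9230
P = 65,592.7236; D_Mac = 3.49075 yrs; D_mod = 3.49075/(1+0.033) = 3.37924 yrs.
ΔP/P ≈ -D_mod · Δy = -3.37924 × (-0.0235) = +0.079412 = +7.9412%.

+7.94%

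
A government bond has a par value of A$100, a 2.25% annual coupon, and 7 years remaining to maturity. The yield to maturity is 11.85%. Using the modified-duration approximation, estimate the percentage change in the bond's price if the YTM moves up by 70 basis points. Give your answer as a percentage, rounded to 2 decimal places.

-3.98%

Periodic yield y = 0.1185. Modified duration first:
  t   CF        PV=CF/(1+0.1185)^t    t·PV
  1         2.25         2.0116         2.0116
  2         2.25         1.7985         3.5970
  3         2.25         1.6080         4.8239
  4         2.25         1.4376         5.7504
  5         2.25         1.2853         6.4265
  6         2.25         1.1491         6.8947
  7       102.25        46.6887       326.8206
  Σ                     55.9788       356.3247
P = 55.9788; D_Mac = 6.36536 yrs; D_mod = 6.36536/(1+0.1185) = 5.69098 yrs.
ΔP/P ≈ -D_mod · Δy = -5.69098 × (+0.007) = -0.039837 = -3.9837%.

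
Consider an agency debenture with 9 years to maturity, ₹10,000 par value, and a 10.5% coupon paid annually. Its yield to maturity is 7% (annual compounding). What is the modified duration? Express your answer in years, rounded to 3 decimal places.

6.095 years

Periodic yield y = 0.07. First find Macaulay duration:
  t   CF        PV=CF/(1+0.07)^t    t·PV
  1     1,050.00       981.3084       981.3084
  2     1,050.00       917.1107     1,834.2213
  3     1,050.00       857.1128     2,571.3383
  4     1,050.00       801.0400     3,204.1599
  5     1,050.00       748.6355     3,743.1774
  6     1,050.00       699.6593     4,197.9560
  7     1,050.00       653.8872     4,577.2106
  8     1,050.00       611.1096     4,888.8765
  9    11,050.00     6,010.4679    54,094.2107
  Σ                 12,280.3313    80,092.4592
P = 12,280.3313; Macaulay duration = 80,092.4592 / 12,280.3313 = 6.52201 years.
Modified duration = D_Mac / (1 + y) = 6.52201 / 1.07 = 6.09534 years.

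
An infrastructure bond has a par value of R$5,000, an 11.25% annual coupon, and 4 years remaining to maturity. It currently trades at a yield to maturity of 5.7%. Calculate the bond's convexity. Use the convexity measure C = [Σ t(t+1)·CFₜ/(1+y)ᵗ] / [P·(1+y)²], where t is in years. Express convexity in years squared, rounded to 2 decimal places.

14.84

With y = 0.057:
  t   CF        PV=CF/(1+0.057)^t    t·PV        t(t+1)·PV
  1       562.50       532.1665       532.1665       1,064.3330
  2       562.50       503.4688     1,006.9376       3,020.8127
  3       562.50       476.3186     1,428.9559       5,715.8235
  4     5,562.50     4,456.2554    17,825.0217      89,125.1083
  Σ                  5,968.2093    20,793.0816      98,926.0775
P = 5,968.2093.
Convexity = Σ t(t+1)·PV / [P·(1+y)²] = 98,926.0775 / (5,968.2093 × 1.117249) = 14.83600.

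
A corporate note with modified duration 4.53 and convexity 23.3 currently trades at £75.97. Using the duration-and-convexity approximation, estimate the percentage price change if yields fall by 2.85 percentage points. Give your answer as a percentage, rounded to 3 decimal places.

+13.857%

Duration effect: -D_mod·Δy = -4.53 × (-0.0285) = +0.129105
Convexity effect: ½·C·(Δy)² = 0.5 × 23.3 × (-0.0285)² = +0.0094627125
ΔP/P ≈ +0.129105 + 0.0094627125 = +0.1385677125
= +13.85677125%.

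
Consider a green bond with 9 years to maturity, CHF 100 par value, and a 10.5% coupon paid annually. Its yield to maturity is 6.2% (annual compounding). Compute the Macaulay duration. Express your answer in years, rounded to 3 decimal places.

6.586 years

Periodic yield y = 0.062. Discount each cash flow and weight by its year:
  t   CF        PV=CF/(1+0.062)^t    t·PV
  1        10.50         9.8870         9.8870
  2        10.50         9.3098        18.6196
  3        10.50         8.7663        26.2989
  4        10.50         8.2545        33.0180
  5        10.50         7.7726        38.8630
  6        10.50         7.3188        43.9130
  7        10.50         6.8916        48.2409
  8        10.50         6.4892        51.9138
  9       110.50        64.3045       578.7408
  Σ                    128.9944       849.4952
Price P = Σ PV = 128.9944.
Macaulay duration = Σ(t·PV) / P = 849.4952 / 128.9944 = 6.58552 years.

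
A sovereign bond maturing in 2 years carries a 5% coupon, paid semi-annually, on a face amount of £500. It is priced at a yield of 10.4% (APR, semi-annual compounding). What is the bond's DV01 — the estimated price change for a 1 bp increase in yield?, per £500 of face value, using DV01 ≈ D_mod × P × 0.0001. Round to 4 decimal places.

£0.0827

Periodic yield y = 0.052.
  t   CF        PV=CF/(1+0.052)^t    t·PV
  1        12.50        11.8821        11.8821
  2        12.50        11.2948        22.5896
  3        12.50        10.7365        32.2095
  4       512.50       418.4378     1,673.7512
  Σ                    452.3512     1,740.4324
P = 452.3512; D_Mac = 3.84752 half-year periods = 1.92376 yrs; D_mod = 1.82867 yrs.
DV01 ≈ 1.82867 × 452.3512 × 0.0001 = 0.082720.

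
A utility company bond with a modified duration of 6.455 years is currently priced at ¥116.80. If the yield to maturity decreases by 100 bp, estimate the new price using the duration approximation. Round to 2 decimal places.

¥124.34

Duration approximation: ΔP/P ≈ -D_mod · Δy = -6.455 × (-0.01) = +0.064550.
New price ≈ 116.80 × (1 + 0.064550) = 124.33944.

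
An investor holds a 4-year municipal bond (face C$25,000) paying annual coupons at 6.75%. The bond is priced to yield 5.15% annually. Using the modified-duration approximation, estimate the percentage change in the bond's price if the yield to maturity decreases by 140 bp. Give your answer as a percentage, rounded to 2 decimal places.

Periodic yield y = 0.0515. Modified duration first:
  t   CF        PV=CF/(1+0.0515)^t    t·PV
  1     1,687.50     1,604.8502     1,604.8502
  2     1,687.50     1,526.2484     3,052.4968
  3     1,687.50     1,451.4964     4,354.4891
  4    26,687.50    21,830.8570    87,323.4279
  Σ                 26,413.4520    96,335.2640
P = 26,413.4520; D_Mac = 3.64720 yrs; D_mod = 3.64720/(1+0.0515) = 3.46857 yrs.
ΔP/P ≈ -D_mod · Δy = -3.46857 × (-0.014) = +0.048560 = +4.8560%.

+4.86%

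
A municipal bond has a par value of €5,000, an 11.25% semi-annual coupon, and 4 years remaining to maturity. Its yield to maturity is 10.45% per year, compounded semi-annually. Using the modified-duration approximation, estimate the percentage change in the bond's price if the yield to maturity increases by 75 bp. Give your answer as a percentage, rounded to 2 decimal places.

Periodic yield y = 0.05225. Modified duration first:
  t   CF        PV=CF/(1+0.05225)^t    t·PV
  1       281.25       267.2844       267.2844
  2       281.25       254.0123       508.0245
  3       281.25       241.3991       724.1974
  4       281.25       229.4123       917.6494
  5       281.25       218.0208     1,090.1038
  6       281.25       207.1948     1,243.1690
  7       281.25       196.9065     1,378.3453
  8     5,281.25     3,513.8664    28,110.9316
  Σ                  5,128.0967    34,239.7054
P = 5,128.0967; D_Mac = 6.67688 half-year periods = 3.33844 yrs; D_mod = 3.33844/(1+0.05225) = 3.17267 yrs.
ΔP/P ≈ -D_mod · Δy = -3.17267 × (+0.0075) = -0.023795 = -2.3795%.

-2.38%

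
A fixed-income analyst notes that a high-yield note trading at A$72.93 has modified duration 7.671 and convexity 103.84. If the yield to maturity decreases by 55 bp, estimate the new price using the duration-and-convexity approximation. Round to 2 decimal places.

Duration effect: -D_mod·Δy = -7.671 × (-0.0055) = +0.0421905
Convexity effect: ½·C·(Δy)² = 0.5 × 103.84 × (-0.0055)² = +0.00157058
ΔP/P ≈ +0.0421905 + 0.00157058 = +0.04376108
New price ≈ 72.93 × (1 + 0.04376108) = 76.1214955644.

A$76.12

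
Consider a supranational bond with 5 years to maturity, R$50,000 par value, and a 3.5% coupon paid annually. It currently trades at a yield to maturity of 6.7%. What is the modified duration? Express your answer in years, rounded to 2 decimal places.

Periodic yield y = 0.067. First find Macaulay duration:
  t   CF        PV=CF/(1+0.067)^t    t·PV
  1     1,750.00     1,640.1125     1,640.1125
  2     1,750.00     1,537.1251     3,074.2502
  3     1,750.00     1,440.6046     4,321.8137
  4     1,750.00     1,350.1449     5,400.5795
  5    51,750.00    37,418.6622   187,093.3112
  Σ                 43,386.6492   201,530.0671
P = 43,386.6492; Macaulay duration = 201,530.0671 / 43,386.6492 = 4.64498 years.
Modified duration = D_Mac / (1 + y) = 4.64498 / 1.067 = 4.35331 years.

4.35 years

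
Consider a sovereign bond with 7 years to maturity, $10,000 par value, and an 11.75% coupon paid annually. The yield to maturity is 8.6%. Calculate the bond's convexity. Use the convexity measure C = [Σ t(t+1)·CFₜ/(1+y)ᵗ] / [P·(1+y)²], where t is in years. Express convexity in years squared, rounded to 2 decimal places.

32.19

With y = 0.086:
  t   CF        PV=CF/(1+0.086)^t    t·PV        t(t+1)·PV
  1     1,175.00     1,081.9521     1,081.9521       2,163.9042
  2     1,175.00       996.2727     1,992.5453       5,977.6360
  3     1,175.00       917.3781     2,752.1344      11,008.5378
  4     1,175.00       844.7313     3,378.9250      16,894.6252
  5     1,175.00       777.8373     3,889.1863      23,335.1177
  6     1,175.00       716.2406     4,297.4434      30,082.1038
  7    11,175.00     6,272.4723    43,907.3064     351,258.4512
  Σ                 11,606.8844    61,299.4930     440,720.3758
P = 11,606.8844.
Convexity = Σ t(t+1)·PV / [P·(1+y)²] = 440,720.3758 / (11,606.8844 × 1.179396) = 32.19495.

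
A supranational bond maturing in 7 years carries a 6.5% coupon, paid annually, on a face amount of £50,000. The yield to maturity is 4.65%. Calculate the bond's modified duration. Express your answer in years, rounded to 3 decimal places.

5.644 years

Periodic yield y = 0.0465. First find Macaulay duration:
  t   CF        PV=CF/(1+0.0465)^t    t·PV
  1     3,250.00     3,105.5901     3,105.5901
  2     3,250.00     2,967.5968     5,935.1936
  3     3,250.00     2,835.7351     8,507.2054
  4     3,250.00     2,709.7326    10,838.9303
  5     3,250.00     2,589.3288    12,946.6439
  6     3,250.00     2,474.2750    14,845.6499
  7    53,250.00    38,738.6947   271,170.8631
  Σ                 55,420.9531   327,350.0762
P = 55,420.9531; Macaulay duration = 327,350.0762 / 55,420.9531 = 5.90661 years.
Modified duration = D_Mac / (1 + y) = 5.90661 / 1.0465 = 5.64416 years.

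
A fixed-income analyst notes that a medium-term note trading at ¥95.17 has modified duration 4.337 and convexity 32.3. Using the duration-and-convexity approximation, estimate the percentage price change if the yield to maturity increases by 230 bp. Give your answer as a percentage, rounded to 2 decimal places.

-9.12%

Duration effect: -D_mod·Δy = -4.337 × (+0.023) = -0.099751
Convexity effect: ½·C·(Δy)² = 0.5 × 32.3 × (0.023)² = +0.00854335
ΔP/P ≈ -0.099751 + 0.00854335 = -0.09120765
= -9.120765%.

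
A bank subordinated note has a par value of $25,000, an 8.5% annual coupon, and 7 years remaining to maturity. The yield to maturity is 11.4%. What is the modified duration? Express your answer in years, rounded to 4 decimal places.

Periodic yield y = 0.114. First find Macaulay duration:
  t   CF        PV=CF/(1+0.114)^t    t·PV
  1     2,125.00     1,907.5404     1,907.5404
  2     2,125.00     1,712.3343     3,424.6686
  3     2,125.00     1,537.1044     4,611.3132
  4     2,125.00     1,379.8065     5,519.2258
  5     2,125.00     1,238.6054     6,193.0272
  6     2,125.00     1,111.8541     6,671.1244
  7    27,125.00    12,740.1168    89,180.8179
  Σ                 21,627.3619   117,507.7174
P = 21,627.3619; Macaulay duration = 117,507.7174 / 21,627.3619 = 5.43329 years.
Modified duration = D_Mac / (1 + y) = 5.43329 / 1.114 = 4.87728 years.

4.8773 years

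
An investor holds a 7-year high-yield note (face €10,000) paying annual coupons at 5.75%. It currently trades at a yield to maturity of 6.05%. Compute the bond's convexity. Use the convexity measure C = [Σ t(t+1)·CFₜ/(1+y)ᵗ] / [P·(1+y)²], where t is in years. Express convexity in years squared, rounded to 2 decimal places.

With y = 0.0605:
  t   CF        PV=CF/(1+0.0605)^t    t·PV        t(t+1)·PV
  1       575.00       542.1971       542.1971       1,084.3942
  2       575.00       511.2655     1,022.5310       3,067.5931
  3       575.00       482.0986     1,446.2957       5,785.1826
  4       575.00       454.5955     1,818.3821       9,091.9104
  5       575.00       428.6615     2,143.3075      12,859.8450
  6       575.00       404.2070     2,425.2419      16,976.6931
  7    10,575.00     7,009.8006    49,068.6044     392,548.8353
  Σ                  9,832.8258    58,466.5596     441,414.4537
P = 9,832.8258.
Convexity = Σ t(t+1)·PV / [P·(1+y)²] = 441,414.4537 / (9,832.8258 × 1.124660) = 39.91599.

39.92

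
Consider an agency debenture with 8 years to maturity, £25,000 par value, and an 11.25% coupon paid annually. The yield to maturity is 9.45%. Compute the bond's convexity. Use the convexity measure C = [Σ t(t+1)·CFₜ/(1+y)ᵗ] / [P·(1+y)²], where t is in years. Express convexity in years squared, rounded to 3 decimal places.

With y = 0.0945:
  t   CF        PV=CF/(1+0.0945)^t    t·PV        t(t+1)·PV
  1     2,812.50     2,569.6665     2,569.6665       5,139.3330
  2     2,812.50     2,347.7995     4,695.5989      14,086.7968
  3     2,812.50     2,145.0886     6,435.2658      25,741.0631
  4     2,812.50     1,959.8799     7,839.5198      39,197.5988
  5     2,812.50     1,790.6623     8,953.3117      53,719.8704
  6     2,812.50     1,636.0551     9,816.3308      68,714.3157
  7     2,812.50     1,494.7968    10,463.5778      83,708.6228
  8    27,812.50    13,505.6006   108,044.8045     972,403.2407
  Σ                 27,449.5494   158,818.0759   1,262,710.8413
P = 27,449.5494.
Convexity = Σ t(t+1)·PV / [P·(1+y)²] = 1,262,710.8413 / (27,449.5494 × 1.197930) = 38.40052.

38.401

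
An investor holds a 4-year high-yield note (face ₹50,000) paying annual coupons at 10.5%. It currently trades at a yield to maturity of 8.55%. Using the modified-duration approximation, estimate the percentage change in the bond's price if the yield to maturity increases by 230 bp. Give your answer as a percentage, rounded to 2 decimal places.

Periodic yield y = 0.0855. Modified duration first:
  t   CF        PV=CF/(1+0.0855)^t    t·PV
  1     5,250.00     4,836.4809     4,836.4809
  2     5,250.00     4,455.5328     8,911.0657
  3     5,250.00     4,104.5904    12,313.7711
  4    55,250.00    39,793.5763   159,174.3051
  Σ                 53,190.1803   185,235.6227
P = 53,190.1803; D_Mac = 3.48252 yrs; D_mod = 3.48252/(1+0.0855) = 3.20821 yrs.
ΔP/P ≈ -D_mod · Δy = -3.20821 × (+0.023) = -0.073789 = -7.3789%.

-7.38%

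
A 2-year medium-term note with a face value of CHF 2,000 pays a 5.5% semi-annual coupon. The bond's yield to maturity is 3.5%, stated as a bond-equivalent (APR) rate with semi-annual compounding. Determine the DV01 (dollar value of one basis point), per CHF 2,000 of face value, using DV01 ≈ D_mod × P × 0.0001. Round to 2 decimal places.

Periodic yield y = 0.0175.
  t   CF        PV=CF/(1+0.0175)^t    t·PV
  1        55.00        54.0541        54.0541
  2        55.00        53.1244       106.2488
  3        55.00        52.2107       156.6321
  4     2,055.00     1,917.2297     7,668.9189
  Σ                  2,076.6189     7,985.8538
P = 2,076.6189; D_Mac = 3.84560 half-year periods = 1.92280 yrs; D_mod = 1.88973 yrs.
DV01 ≈ 1.88973 × 2,076.6189 × 0.0001 = 0.392425.

CHF 0.39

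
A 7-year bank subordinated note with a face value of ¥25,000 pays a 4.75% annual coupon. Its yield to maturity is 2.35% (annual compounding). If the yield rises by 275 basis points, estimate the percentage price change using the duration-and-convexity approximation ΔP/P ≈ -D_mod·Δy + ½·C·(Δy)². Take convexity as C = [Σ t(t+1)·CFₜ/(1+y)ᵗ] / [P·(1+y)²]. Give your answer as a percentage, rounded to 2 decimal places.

-14.91%

With y = 0.0235:
  t   CF        PV=CF/(1+0.0235)^t    t·PV        t(t+1)·PV
  1     1,187.50     1,160.2345     1,160.2345       2,320.4690
  2     1,187.50     1,133.5950     2,267.1900       6,801.5700
  3     1,187.50     1,107.5672     3,322.7015      13,290.8061
  4     1,187.50     1,082.1370     4,328.5478      21,642.7392
  5     1,187.50     1,057.2906     5,286.4531      31,718.7189
  6     1,187.50     1,033.0148     6,198.0887      43,386.6209
  7    26,187.50    22,257.6399   155,803.4791   1,246,427.8330
  Σ                 28,831.4789   178,366.6948   1,365,588.7571
P = 28,831.4789; D_Mac = 6.18653 yrs; D_mod = 6.04448 yrs; C = 45.21446.
Duration effect: -6.04448 × (+0.0275) = -0.166223
Convexity effect: 0.5 × 45.21446 × (0.0275)² = +0.0170967
ΔP/P ≈ -0.166223 + 0.0170967 = -0.149127 = -14.9127%.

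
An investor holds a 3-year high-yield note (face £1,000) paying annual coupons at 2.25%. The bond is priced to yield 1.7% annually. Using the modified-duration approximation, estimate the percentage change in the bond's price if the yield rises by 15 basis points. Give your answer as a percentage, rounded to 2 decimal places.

-0.43%

Periodic yield y = 0.017. Modified duration first:
  t   CF        PV=CF/(1+0.017)^t    t·PV
  1        22.50        22.1239        22.1239
  2        22.50        21.7541        43.5081
  3     1,022.50       972.0765     2,916.2296
  Σ                  1,015.9545     2,981.8616
P = 1,015.9545; D_Mac = 2.93503 yrs; D_mod = 2.93503/(1+0.017) = 2.88597 yrs.
ΔP/P ≈ -D_mod · Δy = -2.88597 × (+0.0015) = -0.004329 = -0.4329%.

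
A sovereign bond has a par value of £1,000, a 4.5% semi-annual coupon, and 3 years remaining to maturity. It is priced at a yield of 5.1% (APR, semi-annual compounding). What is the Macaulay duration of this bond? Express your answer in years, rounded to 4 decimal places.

Periodic yield y = 0.0255. Discount each cash flow and weight by its period:
  t   CF        PV=CF/(1+0.0255)^t    t·PV
  1        22.50        21.9405        21.9405
  2        22.50        21.3949        42.7899
  3        22.50        20.8629        62.5888
  4        22.50        20.3442        81.3767
  5        22.50        19.8383        99.1914
  6     1,022.50       879.1224     5,274.7342
  Σ                    983.5032     5,582.6215
Price P = Σ PV = 983.5032.
Macaulay duration = Σ(t·PV) / P = 5,582.6215 / 983.5032 = 5.67626 half-year periods.
In years: 5.67626 / 2 = 2.83813 years.

2.8381 years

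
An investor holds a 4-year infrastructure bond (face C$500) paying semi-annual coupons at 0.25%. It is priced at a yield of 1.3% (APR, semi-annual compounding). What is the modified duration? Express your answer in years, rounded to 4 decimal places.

Periodic yield y = 0.0065. First find Macaulay duration:
  t   CF        PV=CF/(1+0.0065)^t    t·PV
  1        0.625         0.6210         0.6210
  2        0.625         0.6170         1.2339
  3        0.625         0.6130         1.8389
  4        0.625         0.6090         2.4360
  5        0.625         0.6051         3.0254
  6        0.625         0.6012         3.6070
  7        0.625         0.5973         4.1810
  8      500.625       475.3377     3,802.7019
  Σ                    479.6012     3,819.6452
P = 479.6012; Macaulay duration = 3,819.6452 / 479.6012 = 7.96421 half-year periods = 3.98211 years.
Modified duration = D_Mac / (1 + y) = 3.98211 / 1.0065 = 3.95639 years.

3.9564 years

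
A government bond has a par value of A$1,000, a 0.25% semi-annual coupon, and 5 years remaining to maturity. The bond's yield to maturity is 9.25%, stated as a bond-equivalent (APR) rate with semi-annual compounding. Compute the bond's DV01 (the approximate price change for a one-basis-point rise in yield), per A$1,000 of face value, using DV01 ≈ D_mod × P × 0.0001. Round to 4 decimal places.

A$0.3065

Periodic yield y = 0.04625.
  t   CF        PV=CF/(1+0.04625)^t    t·PV
  1         1.25         1.1947         1.1947
  2         1.25         1.1419         2.2839
  3         1.25         1.0914         3.2743
  4         1.25         1.0432         4.1728
  5         1.25         0.9971         4.9854
  6         1.25         0.9530         5.7181
  7         1.25         0.9109         6.3762
  8         1.25         0.8706         6.9649
  9         1.25         0.8321         7.4892
  10    1,001.25       637.0710     6,370.7098
  Σ                    646.1060     6,413.1692
P = 646.1060; D_Mac = 9.92588 half-year periods = 4.96294 yrs; D_mod = 4.74355 yrs.
DV01 ≈ 4.74355 × 646.1060 × 0.0001 = 0.306484.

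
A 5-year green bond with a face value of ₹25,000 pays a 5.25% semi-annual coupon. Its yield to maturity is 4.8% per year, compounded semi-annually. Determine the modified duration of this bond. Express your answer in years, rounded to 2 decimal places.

4.36 years

Periodic yield y = 0.024. First find Macaulay duration:
  t   CF        PV=CF/(1+0.024)^t    t·PV
  1       656.25       640.8691       640.8691
  2       656.25       625.8488     1,251.6975
  3       656.25       611.1804     1,833.5413
  4       656.25       596.8559     2,387.4236
  5       656.25       582.8671     2,914.3354
  6       656.25       569.2061     3,415.2368
  7       656.25       555.8654     3,891.0576
  8       656.25       542.8373     4,342.6982
  9       656.25       530.1145     4,771.0308
  10   25,656.25    20,239.2126   202,392.1260
  Σ                 25,494.8573   227,840.0164
P = 25,494.8573; Macaulay duration = 227,840.0164 / 25,494.8573 = 8.93670 half-year periods = 4.46835 years.
Modified duration = D_Mac / (1 + y) = 4.46835 / 1.024 = 4.36363 years.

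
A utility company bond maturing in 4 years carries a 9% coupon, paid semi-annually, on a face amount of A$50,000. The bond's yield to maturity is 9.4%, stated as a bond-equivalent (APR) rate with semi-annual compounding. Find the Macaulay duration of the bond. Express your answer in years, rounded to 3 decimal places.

3.442 years

Periodic yield y = 0.047. Discount each cash flow and weight by its period:
  t   CF        PV=CF/(1+0.047)^t    t·PV
  1     2,250.00     2,148.9971     2,148.9971
  2     2,250.00     2,052.5283     4,105.0566
  3     2,250.00     1,960.3900     5,881.1699
  4     2,250.00     1,872.3878     7,489.5510
  5     2,250.00     1,788.3360     8,941.6798
  6     2,250.00     1,708.0573    10,248.3436
  7     2,250.00     1,631.3823    11,419.6761
  8    52,250.00    36,183.6889   289,469.5116
  Σ                 49,345.7676   339,703.9858
Price P = Σ PV = 49,345.7676.
Macaulay duration = Σ(t·PV) / P = 339,703.9858 / 49,345.7676 = 6.88416 half-year periods.
In years: 6.88416 / 2 = 3.44208 years.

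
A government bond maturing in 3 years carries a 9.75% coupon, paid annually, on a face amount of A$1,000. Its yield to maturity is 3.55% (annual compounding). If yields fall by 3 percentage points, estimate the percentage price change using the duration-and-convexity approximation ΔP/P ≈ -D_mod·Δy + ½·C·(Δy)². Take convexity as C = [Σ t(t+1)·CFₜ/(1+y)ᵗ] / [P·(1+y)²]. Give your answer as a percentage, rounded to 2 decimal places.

With y = 0.0355:
  t   CF        PV=CF/(1+0.0355)^t    t·PV        t(t+1)·PV
  1        97.50        94.1574        94.1574         188.3148
  2        97.50        90.9294       181.8588         545.5765
  3     1,097.50       988.4489     2,965.3467      11,861.3867
  Σ                  1,173.5357     3,241.3629      12,595.2780
P = 1,173.5357; D_Mac = 2.76205 yrs; D_mod = 2.66736 yrs; C = 10.00947.
Duration effect: -2.66736 × (-0.03) = +0.080021
Convexity effect: 0.5 × 10.00947 × (-0.03)² = +0.0045043
ΔP/P ≈ +0.080021 + 0.0045043 = +0.084525 = +8.4525%.

+8.45%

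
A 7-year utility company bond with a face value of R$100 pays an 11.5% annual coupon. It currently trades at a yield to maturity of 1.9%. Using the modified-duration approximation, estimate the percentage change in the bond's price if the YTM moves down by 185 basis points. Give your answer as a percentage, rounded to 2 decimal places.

Periodic yield y = 0.019. Modified duration first:
  t   CF        PV=CF/(1+0.019)^t    t·PV
  1        11.50        11.2856        11.2856
  2        11.50        11.0751        22.1503
  3        11.50        10.8686        32.6059
  4        11.50        10.6660        42.6640
  5        11.50        10.4671        52.3356
  6        11.50        10.2719        61.6317
  7       111.50        97.7362       684.1536
  Σ                    162.3706       906.8266
P = 162.3706; D_Mac = 5.58492 yrs; D_mod = 5.58492/(1+0.019) = 5.48078 yrs.
ΔP/P ≈ -D_mod · Δy = -5.48078 × (-0.0185) = +0.101394 = +10.1394%.

+10.14%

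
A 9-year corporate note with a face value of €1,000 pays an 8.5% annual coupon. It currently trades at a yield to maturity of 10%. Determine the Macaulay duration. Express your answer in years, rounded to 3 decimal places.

Periodic yield y = 0.1. Discount each cash flow and weight by its year:
  t   CF        PV=CF/(1+0.1)^t    t·PV
  1        85.00        77.2727        77.2727
  2        85.00        70.2479       140.4959
  3        85.00        63.8618       191.5853
  4        85.00        58.0561       232.2246
  5        85.00        52.7783       263.8916
  6        85.00        47.9803       287.8817
  7        85.00        43.6184       305.3291
  8        85.00        39.6531       317.2250
  9     1,085.00       460.1459     4,141.3132
  Σ                    913.6146     5,957.2191
Price P = Σ PV = 913.6146.
Macaulay duration = Σ(t·PV) / P = 5,957.2191 / 913.6146 = 6.52049 years.

6.520 years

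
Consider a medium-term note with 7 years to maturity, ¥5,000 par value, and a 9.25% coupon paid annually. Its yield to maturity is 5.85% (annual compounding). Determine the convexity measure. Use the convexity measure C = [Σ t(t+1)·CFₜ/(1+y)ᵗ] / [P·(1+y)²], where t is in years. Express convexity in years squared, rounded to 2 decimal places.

36.74

With y = 0.0585:
  t   CF        PV=CF/(1+0.0585)^t    t·PV        t(t+1)·PV
  1       462.50       436.9391       436.9391         873.8781
  2       462.50       412.7908       825.5816       2,476.7448
  3       462.50       389.9771     1,169.9314       4,679.7257
  4       462.50       368.4243     1,473.6973       7,368.4863
  5       462.50       348.0627     1,740.3133      10,441.8796
  6       462.50       328.8263     1,972.9579      13,810.7051
  7     5,462.50     3,669.0651    25,683.4555     205,467.6437
  Σ                  5,954.0854    33,302.8760     245,119.0634
P = 5,954.0854.
Convexity = Σ t(t+1)·PV / [P·(1+y)²] = 245,119.0634 / (5,954.0854 × 1.120422) = 36.74348.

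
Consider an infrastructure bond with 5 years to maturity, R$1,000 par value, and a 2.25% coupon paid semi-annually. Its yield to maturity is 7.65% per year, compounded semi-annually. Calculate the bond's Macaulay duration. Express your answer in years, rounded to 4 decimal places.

4.7159 years

Periodic yield y = 0.03825. Discount each cash flow and weight by its period:
  t   CF        PV=CF/(1+0.03825)^t    t·PV
  1        11.25        10.8355        10.8355
  2        11.25        10.4364        20.8727
  3        11.25        10.0519        30.1556
  4        11.25         9.6815        38.7262
  5        11.25         9.3249        46.6244
  6        11.25         8.9813        53.8880
  7        11.25         8.6505        60.5532
  8        11.25         8.3318        66.6541
  9        11.25         8.0248        72.2233
  10    1,011.25       694.7669     6,947.6693
  Σ                    779.0855     7,348.2023
Price P = Σ PV = 779.0855.
Macaulay duration = Σ(t·PV) / P = 7,348.2023 / 779.0855 = 9.43183 half-year periods.
In years: 9.43183 / 2 = 4.71592 years.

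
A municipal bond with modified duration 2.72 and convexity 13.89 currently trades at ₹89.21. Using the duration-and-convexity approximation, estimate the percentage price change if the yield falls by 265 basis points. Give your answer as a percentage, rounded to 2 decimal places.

+7.70%

Duration effect: -D_mod·Δy = -2.72 × (-0.0265) = +0.072080
Convexity effect: ½·C·(Δy)² = 0.5 × 13.89 × (-0.0265)² = +0.00487712625
ΔP/P ≈ +0.072080 + 0.00487712625 = +0.07695712625
= +7.695712625%.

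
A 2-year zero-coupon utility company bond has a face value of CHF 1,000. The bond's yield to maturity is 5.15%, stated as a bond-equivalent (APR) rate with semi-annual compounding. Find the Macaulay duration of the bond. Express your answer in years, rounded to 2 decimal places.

2.00 years

A zero-coupon bond has a single cash flow at maturity, so its Macaulay duration equals its maturity: 2 years.
(Equivalently: 4 semi-annual periods ÷ 2 = 2 years.)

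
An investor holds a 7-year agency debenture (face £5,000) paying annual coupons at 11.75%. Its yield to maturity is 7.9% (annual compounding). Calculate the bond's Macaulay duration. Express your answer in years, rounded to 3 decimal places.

5.312 years

Periodic yield y = 0.079. Discount each cash flow and weight by its year:
  t   CF        PV=CF/(1+0.079)^t    t·PV
  1       587.50       544.4856       544.4856
  2       587.50       504.6206     1,009.2412
  3       587.50       467.6743     1,403.0230
  4       587.50       433.4331     1,733.7325
  5       587.50       401.6989     2,008.4945
  6       587.50       372.2881     2,233.7288
  7     5,587.50     3,281.4623    22,970.2363
  Σ                  6,005.6631    31,902.9420
Price P = Σ PV = 6,005.6631.
Macaulay duration = Σ(t·PV) / P = 31,902.9420 / 6,005.6631 = 5.31214 years.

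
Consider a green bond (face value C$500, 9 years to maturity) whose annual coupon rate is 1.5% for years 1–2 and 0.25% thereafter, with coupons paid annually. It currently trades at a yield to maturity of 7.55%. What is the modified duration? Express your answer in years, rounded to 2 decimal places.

Periodic yield y = 0.0755. First find Macaulay duration:
  t   CF        PV=CF/(1+0.0755)^t    t·PV
  1         7.50         6.9735         6.9735
  2         7.50         6.4840        12.9679
  3         1.25         1.0048         3.0144
  4         1.25         0.9343         3.7370
  5         1.25         0.8687         4.3434
  6         1.25         0.8077         4.8462
  7         1.25         0.7510         5.2570
  8         1.25         0.6983         5.5862
  9       501.25       260.3518     2,343.1666
  Σ                    278.8740     2,389.8922
P = 278.8740; Macaulay duration = 2,389.8922 / 278.8740 = 8.56979 years.
Modified duration = D_Mac / (1 + y) = 8.56979 / 1.0755 = 7.96819 years.

7.97 years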